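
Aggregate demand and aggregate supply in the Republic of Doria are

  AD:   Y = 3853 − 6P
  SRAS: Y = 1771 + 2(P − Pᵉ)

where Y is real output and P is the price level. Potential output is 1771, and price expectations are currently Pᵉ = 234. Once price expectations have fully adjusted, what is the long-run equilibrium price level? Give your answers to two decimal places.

Short run: with Pᵉ = 234, SRAS is Y = 1303 + 2P. Setting AD = SRAS gives 2550 = 8P, so P = 318.75 and Y = 3853 − 6P = 1940.50.
Output 1940.50 is above potential 1771, so over time expected prices rise and SRAS shifts left until Y returns to 1771.
Long run: Y = 1771 on the AD curve gives 1771 = 3853 − 6P, so P = 347.00.

Long-run P = 347.00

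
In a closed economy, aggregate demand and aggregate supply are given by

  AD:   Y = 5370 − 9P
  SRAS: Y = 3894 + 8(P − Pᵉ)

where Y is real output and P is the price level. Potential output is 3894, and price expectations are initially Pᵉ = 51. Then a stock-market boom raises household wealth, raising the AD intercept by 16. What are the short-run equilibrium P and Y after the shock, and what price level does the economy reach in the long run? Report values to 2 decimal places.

Short run: P = 111.76, Y = 4380.12. Long run: P = 165.78.

AD shifts right: new AD is Y = 5386 − 9P. With Pᵉ = 51, SRAS is Y = 3486 + 8P.
Short run: 5386 − 9P = 3486 + 8P gives 1900 = 17P, so P = 111.76 and Y = 5386 − 9P = 4380.12.
Y = 4380.12 is above potential 3894; expectations adjust and SRAS shifts left until Y = 3894.
Long run: on the new AD curve, 3894 = 5386 − 9P gives P = 165.78.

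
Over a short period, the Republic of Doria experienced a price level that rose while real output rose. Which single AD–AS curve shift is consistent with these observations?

P rose and Y rose. An AD shift moves P and Y in the same direction; an SRAS shift moves them in opposite directions.
Here P and Y moved in the same direction, so the AD curve shifted.
Since Y rose, AD shifted right.

AD shifted right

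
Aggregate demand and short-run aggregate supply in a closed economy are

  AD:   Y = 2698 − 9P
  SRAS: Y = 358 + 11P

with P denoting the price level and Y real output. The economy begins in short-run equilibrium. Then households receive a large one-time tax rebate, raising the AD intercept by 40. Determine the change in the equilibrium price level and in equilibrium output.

This is a positive demand shock: AD shifts right.
New AD: Y = 2738 − 9P.
Set AD = SRAS: 2738 − 9P = 358 + 11P, so 2380 = 20P and P = 119.
Y = 2738 − 9·119 = 1667.
Initially P = 117, Y = 1645, so ΔP = +2 and ΔY = +22.

ΔP = +2, ΔY = +22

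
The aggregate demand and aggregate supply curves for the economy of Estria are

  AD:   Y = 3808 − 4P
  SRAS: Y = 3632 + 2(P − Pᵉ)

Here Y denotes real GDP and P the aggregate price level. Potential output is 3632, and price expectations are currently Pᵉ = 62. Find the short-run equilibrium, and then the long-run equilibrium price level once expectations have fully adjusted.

Short run: P = 50, Y = 3608. Long run: P = 44.

Short run: with Pᵉ = 62, SRAS is Y = 3508 + 2P. Setting AD = SRAS gives 300 = 6P, so P = 50 and Y = 3808 − 4·50 = 3608.
Output 3608 is below potential 3632, so over time expected prices fall and SRAS shifts right until Y returns to 3632.
Long run: Y = 3632 on the AD curve gives 3632 = 3808 − 4P, so P = 44.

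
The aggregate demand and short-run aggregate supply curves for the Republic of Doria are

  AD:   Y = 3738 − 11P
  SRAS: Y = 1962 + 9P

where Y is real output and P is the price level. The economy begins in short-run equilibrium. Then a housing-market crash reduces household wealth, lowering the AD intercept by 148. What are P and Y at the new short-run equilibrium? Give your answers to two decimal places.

This is a negative demand shock: AD shifts left.
New AD: Y = 3590 − 11P.
Set AD = SRAS: 3590 − 11P = 1962 + 9P, so 1628 = 20P and P = 81.40.
Substituting into AD, Y = 2694.60.

P = 81.40, Y = 2694.60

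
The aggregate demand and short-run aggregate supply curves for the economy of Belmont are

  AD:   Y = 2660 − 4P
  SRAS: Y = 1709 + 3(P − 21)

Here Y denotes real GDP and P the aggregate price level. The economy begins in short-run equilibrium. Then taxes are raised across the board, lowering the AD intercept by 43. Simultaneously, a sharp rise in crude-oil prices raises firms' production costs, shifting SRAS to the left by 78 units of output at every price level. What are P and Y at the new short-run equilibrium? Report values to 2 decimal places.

After both shocks: AD is Y = 2617 − 4P and SRAS is Y = 1568 + 3P.
Setting them equal: 1049 = 7P, so P = 149.86.
Substituting into AD, Y = 2017.57.

P = 149.86, Y = 2017.57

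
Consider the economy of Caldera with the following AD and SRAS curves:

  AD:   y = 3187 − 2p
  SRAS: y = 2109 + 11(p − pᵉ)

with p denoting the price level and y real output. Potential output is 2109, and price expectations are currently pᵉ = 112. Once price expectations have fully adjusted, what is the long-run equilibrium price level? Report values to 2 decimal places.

Long-run p = 539.00

Short run: with pᵉ = 112, SRAS is y = 877 + 11p. Setting AD = SRAS gives 2310 = 13p, so p = 177.69 and y = 3187 − 2p = 2831.62.
Output 2831.62 is above potential 2109, so over time expected prices rise and SRAS shifts left until y returns to 2109.
Long run: y = 2109 on the AD curve gives 2109 = 3187 − 2p, so p = 539.00.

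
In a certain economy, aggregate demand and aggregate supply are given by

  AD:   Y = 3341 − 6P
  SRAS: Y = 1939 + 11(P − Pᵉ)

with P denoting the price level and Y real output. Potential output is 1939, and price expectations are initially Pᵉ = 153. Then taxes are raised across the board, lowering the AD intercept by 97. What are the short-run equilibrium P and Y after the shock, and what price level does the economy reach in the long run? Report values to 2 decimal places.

AD shifts left: new AD is Y = 3244 − 6P. With Pᵉ = 153, SRAS is Y = 256 + 11P.
Short run: 3244 − 6P = 256 + 11P gives 2988 = 17P, so P = 175.76 and Y = 3244 − 6P = 2189.41.
Y = 2189.41 is above potential 1939; expectations adjust and SRAS shifts left until Y = 1939.
Long run: on the new AD curve, 1939 = 3244 − 6P gives P = 217.50.

Short run: P = 175.76, Y = 2189.41. Long run: P = 217.50.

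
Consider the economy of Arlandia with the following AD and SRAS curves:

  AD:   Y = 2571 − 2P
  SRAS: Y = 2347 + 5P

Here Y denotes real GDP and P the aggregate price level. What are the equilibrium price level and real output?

Set AD = SRAS: 2571 − 2P = 2347 + 5P, so 224 = 7P and P = 32.
Then Y = 2571 − 2·32 = 2507.

P = 32, Y = 2507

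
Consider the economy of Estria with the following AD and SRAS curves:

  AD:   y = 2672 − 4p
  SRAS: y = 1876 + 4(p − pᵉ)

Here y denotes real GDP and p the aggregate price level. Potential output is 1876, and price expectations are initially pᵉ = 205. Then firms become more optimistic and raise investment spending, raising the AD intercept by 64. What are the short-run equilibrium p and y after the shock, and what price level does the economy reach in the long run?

Short run: p = 210, y = 1896. Long run: p = 215.

AD shifts right: new AD is y = 2736 − 4p. With pᵉ = 205, SRAS is y = 1056 + 4p.
Short run: 2736 − 4p = 1056 + 4p gives 1680 = 8p, so p = 210 and y = 2736 − 4·210 = 1896.
y = 1896 is above potential 1876; expectations adjust and SRAS shifts left until y = 1876.
Long run: on the new AD curve, 1876 = 2736 − 4p gives p = 215.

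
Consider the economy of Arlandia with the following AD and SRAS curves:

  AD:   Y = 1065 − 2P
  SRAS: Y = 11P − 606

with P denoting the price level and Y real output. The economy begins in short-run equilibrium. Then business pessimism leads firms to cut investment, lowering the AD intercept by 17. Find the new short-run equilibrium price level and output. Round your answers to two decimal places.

P = 127.23, Y = 793.54

This is a negative demand shock: AD shifts left.
New AD: Y = 1048 − 2P.
Set AD = SRAS: 1048 − 2P = 11P − 606, so 1654 = 13P and P = 127.23.
Substituting into AD, Y = 793.54.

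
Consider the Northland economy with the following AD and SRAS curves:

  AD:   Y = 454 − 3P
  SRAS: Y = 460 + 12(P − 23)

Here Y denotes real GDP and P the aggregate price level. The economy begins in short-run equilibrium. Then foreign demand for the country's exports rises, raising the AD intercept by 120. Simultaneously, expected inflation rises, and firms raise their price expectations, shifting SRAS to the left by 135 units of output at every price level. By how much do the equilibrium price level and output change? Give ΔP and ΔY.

ΔP = +17, ΔY = +69

After both shocks: AD is Y = 574 − 3P and SRAS is Y = 49 + 12P.
Setting them equal: 525 = 15P, so P = 35.
Y = 574 − 3·35 = 469.
Initially P = 18, Y = 400, so ΔP = +17 and ΔY = +69.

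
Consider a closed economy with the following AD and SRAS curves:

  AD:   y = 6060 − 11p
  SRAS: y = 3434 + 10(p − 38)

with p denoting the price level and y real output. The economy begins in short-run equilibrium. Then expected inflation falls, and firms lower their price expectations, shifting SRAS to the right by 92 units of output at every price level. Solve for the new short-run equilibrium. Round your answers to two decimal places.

This is a positive supply shock: SRAS shifts right.
New SRAS: y = 3146 + 10p.
Set AD = SRAS: 6060 − 11p = 3146 + 10p, so 2914 = 21p and p = 138.76.
Substituting into AD, y = 4533.62.

p = 138.76, y = 4533.62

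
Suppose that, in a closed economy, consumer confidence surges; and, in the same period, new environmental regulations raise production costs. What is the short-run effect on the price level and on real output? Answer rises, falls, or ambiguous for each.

The first event is a positive demand shock: AD shifts right, which by itself pushes P up and Y up.
The second is an adverse supply shock: SRAS shifts left, which by itself pushes P up and Y down.
Both shocks push P up, so P rises. The two shocks push Y in opposite directions, so the effect on Y is ambiguous.

Price level: rises; output: ambiguous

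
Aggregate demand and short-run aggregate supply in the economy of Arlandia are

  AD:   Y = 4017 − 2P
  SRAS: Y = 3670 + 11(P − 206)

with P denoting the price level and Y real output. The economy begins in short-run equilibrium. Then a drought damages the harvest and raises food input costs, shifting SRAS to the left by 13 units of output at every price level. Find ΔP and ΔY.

This is a negative supply shock: SRAS shifts left.
New SRAS: Y = 1391 + 11P.
Set AD = SRAS: 4017 − 2P = 1391 + 11P, so 2626 = 13P and P = 202.
Y = 4017 − 2·202 = 3613.
Initially P = 201, Y = 3615, so ΔP = +1 and ΔY = -2.

ΔP = +1, ΔY = -2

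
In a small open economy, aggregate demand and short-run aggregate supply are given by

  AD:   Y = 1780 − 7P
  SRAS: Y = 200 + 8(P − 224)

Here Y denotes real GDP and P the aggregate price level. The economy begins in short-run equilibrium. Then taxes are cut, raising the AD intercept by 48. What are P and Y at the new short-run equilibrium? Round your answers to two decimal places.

This is a positive demand shock: AD shifts right.
New AD: Y = 1828 − 7P.
SRAS can be written Y = 8P − 1592.
Set AD = SRAS: 1828 − 7P = 8P − 1592, so 3420 = 15P and P = 228.00.
Substituting into AD, Y = 232.00.

P = 228.00, Y = 232.00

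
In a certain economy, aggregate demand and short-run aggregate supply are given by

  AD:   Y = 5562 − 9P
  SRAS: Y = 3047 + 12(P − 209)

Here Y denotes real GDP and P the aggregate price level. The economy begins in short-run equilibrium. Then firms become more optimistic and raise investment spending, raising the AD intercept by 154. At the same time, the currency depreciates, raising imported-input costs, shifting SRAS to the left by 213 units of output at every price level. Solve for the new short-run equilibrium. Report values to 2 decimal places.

P = 256.67, Y = 3406.00

After both shocks: AD is Y = 5716 − 9P and SRAS is Y = 326 + 12P.
Setting them equal: 5390 = 21P, so P = 256.67.
Substituting into AD, Y = 3406.00.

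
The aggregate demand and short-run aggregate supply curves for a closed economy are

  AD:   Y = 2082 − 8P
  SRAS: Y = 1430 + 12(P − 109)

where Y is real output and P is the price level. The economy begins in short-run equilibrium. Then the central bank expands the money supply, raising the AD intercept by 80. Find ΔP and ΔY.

This is a positive demand shock: AD shifts right.
New AD: Y = 2162 − 8P.
SRAS can be written Y = 122 + 12P.
Set AD = SRAS: 2162 − 8P = 122 + 12P, so 2040 = 20P and P = 102.
Y = 2162 − 8·102 = 1346.
Initially P = 98, Y = 1298, so ΔP = +4 and ΔY = +48.

ΔP = +4, ΔY = +48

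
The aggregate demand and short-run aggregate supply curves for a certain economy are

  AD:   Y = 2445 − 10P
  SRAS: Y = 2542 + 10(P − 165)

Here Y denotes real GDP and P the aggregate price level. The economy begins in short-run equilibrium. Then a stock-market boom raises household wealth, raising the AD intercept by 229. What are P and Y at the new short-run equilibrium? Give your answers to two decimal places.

This is a positive demand shock: AD shifts right.
New AD: Y = 2674 − 10P.
SRAS can be written Y = 892 + 10P.
Set AD = SRAS: 2674 − 10P = 892 + 10P, so 1782 = 20P and P = 89.10.
Substituting into AD, Y = 1783.00.

P = 89.10, Y = 1783.00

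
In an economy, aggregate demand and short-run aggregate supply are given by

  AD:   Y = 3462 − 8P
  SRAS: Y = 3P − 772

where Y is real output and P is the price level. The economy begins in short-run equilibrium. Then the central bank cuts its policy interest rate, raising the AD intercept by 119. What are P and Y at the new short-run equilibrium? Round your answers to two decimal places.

This is a positive demand shock: AD shifts right.
New AD: Y = 3581 − 8P.
Set AD = SRAS: 3581 − 8P = 3P − 772, so 4353 = 11P and P = 395.73.
Substituting into AD, Y = 415.18.

P = 395.73, Y = 415.18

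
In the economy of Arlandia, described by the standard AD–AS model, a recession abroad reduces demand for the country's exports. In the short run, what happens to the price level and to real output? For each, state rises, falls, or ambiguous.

This is a negative demand shock: AD shifts left.
Moving along the upward-sloping SRAS curve, P falls and Y falls.

Price level: falls; output: falls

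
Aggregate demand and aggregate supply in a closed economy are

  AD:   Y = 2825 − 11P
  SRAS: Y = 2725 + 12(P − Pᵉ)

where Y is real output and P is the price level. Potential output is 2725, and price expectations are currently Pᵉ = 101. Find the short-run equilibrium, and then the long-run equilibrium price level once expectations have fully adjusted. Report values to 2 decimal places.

Short run: with Pᵉ = 101, SRAS is Y = 1513 + 12P. Setting AD = SRAS gives 1312 = 23P, so P = 57.04 and Y = 2825 − 11P = 2197.52.
Output 2197.52 is below potential 2725, so over time expected prices fall and SRAS shifts right until Y returns to 2725.
Long run: Y = 2725 on the AD curve gives 2725 = 2825 − 11P, so P = 9.09.

Short run: P = 57.04, Y = 2197.52. Long run: P = 9.09.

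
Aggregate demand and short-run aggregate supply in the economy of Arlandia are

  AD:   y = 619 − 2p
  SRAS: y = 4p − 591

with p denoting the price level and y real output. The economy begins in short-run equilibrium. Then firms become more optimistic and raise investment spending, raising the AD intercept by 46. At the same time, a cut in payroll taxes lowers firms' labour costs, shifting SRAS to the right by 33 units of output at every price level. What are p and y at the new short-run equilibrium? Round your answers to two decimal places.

After both shocks: AD is y = 665 − 2p and SRAS is y = 4p − 558.
Setting them equal: 1223 = 6p, so p = 203.83.
Substituting into AD, y = 257.33.

p = 203.83, y = 257.33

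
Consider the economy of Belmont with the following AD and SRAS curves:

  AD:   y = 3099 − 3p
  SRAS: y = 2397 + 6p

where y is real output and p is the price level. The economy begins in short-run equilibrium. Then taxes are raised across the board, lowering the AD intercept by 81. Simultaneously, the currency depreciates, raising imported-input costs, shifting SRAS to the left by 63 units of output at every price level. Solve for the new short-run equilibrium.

After both shocks: AD is y = 3018 − 3p and SRAS is y = 2334 + 6p.
Setting them equal: 684 = 9p, so p = 76.
y = 3018 − 3·76 = 2790.

p = 76, y = 2790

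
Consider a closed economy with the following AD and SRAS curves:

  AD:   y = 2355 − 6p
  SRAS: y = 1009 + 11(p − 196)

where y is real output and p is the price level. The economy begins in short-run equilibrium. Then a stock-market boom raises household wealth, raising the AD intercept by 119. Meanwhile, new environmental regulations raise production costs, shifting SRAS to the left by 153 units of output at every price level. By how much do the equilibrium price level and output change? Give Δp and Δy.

After both shocks: AD is y = 2474 − 6p and SRAS is y = 11p − 1300.
Setting them equal: 3774 = 17p, so p = 222.
y = 2474 − 6·222 = 1142.
Initially p = 206, y = 1119, so Δp = +16 and Δy = +23.

Δp = +16, Δy = +23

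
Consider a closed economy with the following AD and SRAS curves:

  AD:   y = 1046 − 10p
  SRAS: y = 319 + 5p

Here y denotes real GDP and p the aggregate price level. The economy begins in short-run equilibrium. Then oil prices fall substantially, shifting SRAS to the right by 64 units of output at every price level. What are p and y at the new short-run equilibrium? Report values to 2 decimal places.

p = 44.20, y = 604.00

This is a positive supply shock: SRAS shifts right.
New SRAS: y = 383 + 5p.
Set AD = SRAS: 1046 − 10p = 383 + 5p, so 663 = 15p and p = 44.20.
Substituting into AD, y = 604.00.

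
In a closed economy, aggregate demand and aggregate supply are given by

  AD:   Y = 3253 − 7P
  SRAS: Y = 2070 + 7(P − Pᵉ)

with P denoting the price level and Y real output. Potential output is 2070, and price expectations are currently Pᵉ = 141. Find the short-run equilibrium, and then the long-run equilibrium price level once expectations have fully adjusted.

Short run: P = 155, Y = 2168. Long run: P = 169.

Short run: with Pᵉ = 141, SRAS is Y = 1083 + 7P. Setting AD = SRAS gives 2170 = 14P, so P = 155 and Y = 3253 − 7·155 = 2168.
Output 2168 is above potential 2070, so over time expected prices rise and SRAS shifts left until Y returns to 2070.
Long run: Y = 2070 on the AD curve gives 2070 = 3253 − 7P, so P = 169.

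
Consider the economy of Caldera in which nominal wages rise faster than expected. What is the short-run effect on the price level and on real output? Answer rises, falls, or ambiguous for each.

Price level: rises; output: falls

This is an adverse supply shock: SRAS shifts left.
Moving along the downward-sloping AD curve, P rises and Y falls.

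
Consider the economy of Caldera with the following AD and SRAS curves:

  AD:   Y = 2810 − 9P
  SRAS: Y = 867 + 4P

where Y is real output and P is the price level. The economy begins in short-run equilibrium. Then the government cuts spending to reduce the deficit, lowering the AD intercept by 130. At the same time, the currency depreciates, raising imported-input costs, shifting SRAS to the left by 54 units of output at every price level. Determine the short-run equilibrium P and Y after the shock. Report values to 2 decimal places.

P = 143.62, Y = 1387.46

After both shocks: AD is Y = 2680 − 9P and SRAS is Y = 813 + 4P.
Setting them equal: 1867 = 13P, so P = 143.62.
Substituting into AD, Y = 1387.46.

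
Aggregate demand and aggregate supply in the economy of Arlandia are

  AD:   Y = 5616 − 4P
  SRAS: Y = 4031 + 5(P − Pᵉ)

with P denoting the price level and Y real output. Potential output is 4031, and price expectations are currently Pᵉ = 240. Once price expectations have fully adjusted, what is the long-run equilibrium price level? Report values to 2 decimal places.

Long-run P = 396.25

Short run: with Pᵉ = 240, SRAS is Y = 2831 + 5P. Setting AD = SRAS gives 2785 = 9P, so P = 309.44 and Y = 5616 − 4P = 4378.22.
Output 4378.22 is above potential 4031, so over time expected prices rise and SRAS shifts left until Y returns to 4031.
Long run: Y = 4031 on the AD curve gives 4031 = 5616 − 4P, so P = 396.25.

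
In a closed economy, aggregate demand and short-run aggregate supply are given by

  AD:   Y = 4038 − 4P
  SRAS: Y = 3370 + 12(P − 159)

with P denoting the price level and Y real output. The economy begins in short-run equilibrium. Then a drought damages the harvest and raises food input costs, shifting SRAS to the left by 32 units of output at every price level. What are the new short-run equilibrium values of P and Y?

This is a negative supply shock: SRAS shifts left.
New SRAS: Y = 1430 + 12P.
Set AD = SRAS: 4038 − 4P = 1430 + 12P, so 2608 = 16P and P = 163.
Y = 4038 − 4·163 = 3386.

P = 163, Y = 3386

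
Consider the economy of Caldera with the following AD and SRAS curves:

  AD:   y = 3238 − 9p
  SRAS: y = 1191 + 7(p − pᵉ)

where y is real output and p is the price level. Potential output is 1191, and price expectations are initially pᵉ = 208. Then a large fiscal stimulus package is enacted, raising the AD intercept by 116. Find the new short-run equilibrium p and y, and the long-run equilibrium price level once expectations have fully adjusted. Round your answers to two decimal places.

AD shifts right: new AD is y = 3354 − 9p. With pᵉ = 208, SRAS is y = 7p − 265.
Short run: 3354 − 9p = 7p − 265 gives 3619 = 16p, so p = 226.19 and y = 3354 − 9p = 1318.31.
y = 1318.31 is above potential 1191; expectations adjust and SRAS shifts left until y = 1191.
Long run: on the new AD curve, 1191 = 3354 − 9p gives p = 240.33.

Short run: p = 226.19, y = 1318.31. Long run: p = 240.33.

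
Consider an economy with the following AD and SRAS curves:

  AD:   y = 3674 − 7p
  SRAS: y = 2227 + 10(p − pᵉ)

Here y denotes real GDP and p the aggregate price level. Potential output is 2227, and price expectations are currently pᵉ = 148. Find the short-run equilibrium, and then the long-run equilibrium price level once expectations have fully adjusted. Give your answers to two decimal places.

Short run: p = 172.18, y = 2468.76. Long run: p = 206.71.

Short run: with pᵉ = 148, SRAS is y = 747 + 10p. Setting AD = SRAS gives 2927 = 17p, so p = 172.18 and y = 3674 − 7p = 2468.76.
Output 2468.76 is above potential 2227, so over time expected prices rise and SRAS shifts left until y returns to 2227.
Long run: y = 2227 on the AD curve gives 2227 = 3674 − 7p, so p = 206.71.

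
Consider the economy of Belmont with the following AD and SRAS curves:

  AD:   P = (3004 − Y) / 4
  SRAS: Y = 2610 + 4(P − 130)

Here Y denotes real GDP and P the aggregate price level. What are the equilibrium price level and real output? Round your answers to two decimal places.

P = 114.25, Y = 2547.00

Write SRAS as Y = 2610 + 4P − 520 = 2090 + 4P.
Rearrange AD to Y = 3004 − 4P.
Set AD = SRAS: 3004 − 4P = 2090 + 4P, so 914 = 8P and P = 114.25.
Substituting into AD, Y = 3004 − 4P = 2547.00.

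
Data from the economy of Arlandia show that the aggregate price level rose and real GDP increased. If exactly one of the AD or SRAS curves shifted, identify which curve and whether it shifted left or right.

AD shifted right

P rose and Y rose. An AD shift moves P and Y in the same direction; an SRAS shift moves them in opposite directions.
Here P and Y moved in the same direction, so the AD curve shifted.
Since Y rose, AD shifted right.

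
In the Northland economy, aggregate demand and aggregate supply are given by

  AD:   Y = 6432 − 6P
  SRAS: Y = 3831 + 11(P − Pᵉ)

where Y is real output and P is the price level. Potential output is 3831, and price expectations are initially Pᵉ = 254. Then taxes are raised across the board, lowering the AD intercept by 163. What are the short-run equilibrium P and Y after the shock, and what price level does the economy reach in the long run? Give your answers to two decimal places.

Short run: P = 307.76, Y = 4422.41. Long run: P = 406.33.

AD shifts left: new AD is Y = 6269 − 6P. With Pᵉ = 254, SRAS is Y = 1037 + 11P.
Short run: 6269 − 6P = 1037 + 11P gives 5232 = 17P, so P = 307.76 and Y = 6269 − 6P = 4422.41.
Y = 4422.41 is above potential 3831; expectations adjust and SRAS shifts left until Y = 3831.
Long run: on the new AD curve, 3831 = 6269 − 6P gives P = 406.33.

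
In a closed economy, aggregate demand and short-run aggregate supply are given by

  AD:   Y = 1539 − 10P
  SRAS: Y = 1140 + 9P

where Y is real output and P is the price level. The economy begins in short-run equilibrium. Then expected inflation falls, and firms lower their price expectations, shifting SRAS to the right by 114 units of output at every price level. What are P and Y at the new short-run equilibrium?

This is a positive supply shock: SRAS shifts right.
New SRAS: Y = 1254 + 9P.
Set AD = SRAS: 1539 − 10P = 1254 + 9P, so 285 = 19P and P = 15.
Y = 1539 − 10·15 = 1389.

P = 15, Y = 1389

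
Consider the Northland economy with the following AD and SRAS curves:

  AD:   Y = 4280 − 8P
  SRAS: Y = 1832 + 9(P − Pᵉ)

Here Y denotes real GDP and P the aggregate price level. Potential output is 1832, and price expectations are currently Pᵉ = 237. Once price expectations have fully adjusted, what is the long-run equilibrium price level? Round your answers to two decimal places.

Short run: with Pᵉ = 237, SRAS is Y = 9P − 301. Setting AD = SRAS gives 4581 = 17P, so P = 269.47 and Y = 4280 − 8P = 2124.24.
Output 2124.24 is above potential 1832, so over time expected prices rise and SRAS shifts left until Y returns to 1832.
Long run: Y = 1832 on the AD curve gives 1832 = 4280 − 8P, so P = 306.00.

Long-run P = 306.00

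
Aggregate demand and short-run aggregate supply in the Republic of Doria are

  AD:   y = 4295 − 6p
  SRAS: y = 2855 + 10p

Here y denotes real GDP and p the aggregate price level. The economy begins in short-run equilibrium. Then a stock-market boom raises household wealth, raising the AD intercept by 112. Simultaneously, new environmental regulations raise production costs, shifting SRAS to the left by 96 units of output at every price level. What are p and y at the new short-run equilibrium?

After both shocks: AD is y = 4407 − 6p and SRAS is y = 2759 + 10p.
Setting them equal: 1648 = 16p, so p = 103.
y = 4407 − 6·103 = 3789.

p = 103, y = 3789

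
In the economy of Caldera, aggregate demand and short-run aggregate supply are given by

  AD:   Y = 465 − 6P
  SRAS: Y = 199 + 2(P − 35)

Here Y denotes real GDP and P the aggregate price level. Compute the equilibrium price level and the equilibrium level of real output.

P = 42, Y = 213

Write SRAS as Y = 199 + 2P − 70 = 129 + 2P.
Set AD = SRAS: 465 − 6P = 129 + 2P, so 336 = 8P and P = 42.
Then Y = 465 − 6·42 = 213.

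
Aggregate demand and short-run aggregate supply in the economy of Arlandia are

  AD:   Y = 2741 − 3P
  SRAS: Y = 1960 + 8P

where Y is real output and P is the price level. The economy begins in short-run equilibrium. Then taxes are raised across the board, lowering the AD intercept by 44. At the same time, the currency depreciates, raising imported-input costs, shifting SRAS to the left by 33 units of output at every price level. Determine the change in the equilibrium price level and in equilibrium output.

ΔP = -1, ΔY = -41

After both shocks: AD is Y = 2697 − 3P and SRAS is Y = 1927 + 8P.
Setting them equal: 770 = 11P, so P = 70.
Y = 2697 − 3·70 = 2487.
Initially P = 71, Y = 2528, so ΔP = -1 and ΔY = -41.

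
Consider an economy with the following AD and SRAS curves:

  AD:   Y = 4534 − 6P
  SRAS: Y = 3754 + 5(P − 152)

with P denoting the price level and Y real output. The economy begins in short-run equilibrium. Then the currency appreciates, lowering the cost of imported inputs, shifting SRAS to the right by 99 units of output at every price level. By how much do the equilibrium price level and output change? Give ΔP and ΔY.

ΔP = -9, ΔY = +54

This is a positive supply shock: SRAS shifts right.
New SRAS: Y = 3093 + 5P.
Set AD = SRAS: 4534 − 6P = 3093 + 5P, so 1441 = 11P and P = 131.
Y = 4534 − 6·131 = 3748.
Initially P = 140, Y = 3694, so ΔP = -9 and ΔY = +54.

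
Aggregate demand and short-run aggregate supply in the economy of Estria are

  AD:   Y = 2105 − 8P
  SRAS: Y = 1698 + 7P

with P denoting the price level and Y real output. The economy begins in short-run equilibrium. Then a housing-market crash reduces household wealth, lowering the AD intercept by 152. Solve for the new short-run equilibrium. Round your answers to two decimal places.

This is a negative demand shock: AD shifts left.
New AD: Y = 1953 − 8P.
Set AD = SRAS: 1953 − 8P = 1698 + 7P, so 255 = 15P and P = 17.00.
Substituting into AD, Y = 1817.00.

P = 17.00, Y = 1817.00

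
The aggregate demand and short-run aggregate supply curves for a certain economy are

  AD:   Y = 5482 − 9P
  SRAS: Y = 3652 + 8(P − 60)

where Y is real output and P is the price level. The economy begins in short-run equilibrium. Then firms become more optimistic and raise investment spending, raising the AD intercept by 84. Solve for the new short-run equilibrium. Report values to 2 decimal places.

P = 140.82, Y = 4298.59

This is a positive demand shock: AD shifts right.
New AD: Y = 5566 − 9P.
SRAS can be written Y = 3172 + 8P.
Set AD = SRAS: 5566 − 9P = 3172 + 8P, so 2394 = 17P and P = 140.82.
Substituting into AD, Y = 4298.59.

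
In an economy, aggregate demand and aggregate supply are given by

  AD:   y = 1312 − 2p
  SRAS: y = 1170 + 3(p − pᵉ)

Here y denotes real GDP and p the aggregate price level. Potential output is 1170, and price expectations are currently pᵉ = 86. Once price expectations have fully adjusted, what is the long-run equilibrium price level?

Long-run p = 71

Short run: with pᵉ = 86, SRAS is y = 912 + 3p. Setting AD = SRAS gives 400 = 5p, so p = 80 and y = 1312 − 2·80 = 1152.
Output 1152 is below potential 1170, so over time expected prices fall and SRAS shifts right until y returns to 1170.
Long run: y = 1170 on the AD curve gives 1170 = 1312 − 2p, so p = 71.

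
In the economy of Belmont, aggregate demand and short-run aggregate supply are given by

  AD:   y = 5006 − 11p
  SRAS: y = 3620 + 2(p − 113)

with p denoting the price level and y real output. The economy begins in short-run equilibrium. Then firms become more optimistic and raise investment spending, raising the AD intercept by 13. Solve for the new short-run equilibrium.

p = 125, y = 3644

This is a positive demand shock: AD shifts right.
New AD: y = 5019 − 11p.
SRAS can be written y = 3394 + 2p.
Set AD = SRAS: 5019 − 11p = 3394 + 2p, so 1625 = 13p and p = 125.
y = 5019 − 11·125 = 3644.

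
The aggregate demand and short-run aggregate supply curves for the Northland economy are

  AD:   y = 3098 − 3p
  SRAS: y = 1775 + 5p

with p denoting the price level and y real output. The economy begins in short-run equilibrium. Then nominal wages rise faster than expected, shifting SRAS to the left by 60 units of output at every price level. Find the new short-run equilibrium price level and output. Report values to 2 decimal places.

This is a negative supply shock: SRAS shifts left.
New SRAS: y = 1715 + 5p.
Set AD = SRAS: 3098 − 3p = 1715 + 5p, so 1383 = 8p and p = 172.88.
Substituting into AD, y = 2579.38.

p = 172.88, y = 2579.38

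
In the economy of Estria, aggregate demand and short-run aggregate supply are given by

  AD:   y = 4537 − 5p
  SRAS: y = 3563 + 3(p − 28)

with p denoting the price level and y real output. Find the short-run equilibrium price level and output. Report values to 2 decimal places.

p = 132.25, y = 3875.75

Write SRAS as y = 3563 + 3p − 84 = 3479 + 3p.
Set AD = SRAS: 4537 − 5p = 3479 + 3p, so 1058 = 8p and p = 132.25.
Substituting into AD, y = 4537 − 5p = 3875.75.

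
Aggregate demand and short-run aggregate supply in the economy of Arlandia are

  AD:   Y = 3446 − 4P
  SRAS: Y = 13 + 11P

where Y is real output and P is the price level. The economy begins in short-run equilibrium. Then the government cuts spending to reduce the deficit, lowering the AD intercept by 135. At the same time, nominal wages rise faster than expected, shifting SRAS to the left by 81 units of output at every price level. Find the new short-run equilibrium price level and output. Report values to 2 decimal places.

P = 225.27, Y = 2409.93

After both shocks: AD is Y = 3311 − 4P and SRAS is Y = 11P − 68.
Setting them equal: 3379 = 15P, so P = 225.27.
Substituting into AD, Y = 2409.93.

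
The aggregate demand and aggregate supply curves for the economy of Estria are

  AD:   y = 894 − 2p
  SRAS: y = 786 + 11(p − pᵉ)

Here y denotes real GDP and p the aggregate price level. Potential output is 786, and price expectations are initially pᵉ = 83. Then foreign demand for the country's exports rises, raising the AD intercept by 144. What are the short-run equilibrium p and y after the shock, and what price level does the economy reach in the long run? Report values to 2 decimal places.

AD shifts right: new AD is y = 1038 − 2p. With pᵉ = 83, SRAS is y = 11p − 127.
Short run: 1038 − 2p = 11p − 127 gives 1165 = 13p, so p = 89.62 and y = 1038 − 2p = 858.77.
y = 858.77 is above potential 786; expectations adjust and SRAS shifts left until y = 786.
Long run: on the new AD curve, 786 = 1038 − 2p gives p = 126.00.

Short run: p = 89.62, y = 858.77. Long run: p = 126.00.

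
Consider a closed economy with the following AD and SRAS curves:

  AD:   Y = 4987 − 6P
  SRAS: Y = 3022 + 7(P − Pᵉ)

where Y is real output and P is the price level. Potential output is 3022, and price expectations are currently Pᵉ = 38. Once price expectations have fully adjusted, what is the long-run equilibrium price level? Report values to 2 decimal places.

Short run: with Pᵉ = 38, SRAS is Y = 2756 + 7P. Setting AD = SRAS gives 2231 = 13P, so P = 171.62 and Y = 4987 − 6P = 3957.31.
Output 3957.31 is above potential 3022, so over time expected prices rise and SRAS shifts left until Y returns to 3022.
Long run: Y = 3022 on the AD curve gives 3022 = 4987 − 6P, so P = 327.50.

Long-run P = 327.50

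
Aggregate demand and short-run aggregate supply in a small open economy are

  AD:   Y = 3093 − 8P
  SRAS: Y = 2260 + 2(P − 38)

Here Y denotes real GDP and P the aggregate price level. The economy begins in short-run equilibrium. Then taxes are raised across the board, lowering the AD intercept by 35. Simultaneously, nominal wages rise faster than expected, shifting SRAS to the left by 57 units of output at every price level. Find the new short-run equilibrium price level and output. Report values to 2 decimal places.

After both shocks: AD is Y = 3058 − 8P and SRAS is Y = 2127 + 2P.
Setting them equal: 931 = 10P, so P = 93.10.
Substituting into AD, Y = 2313.20.

P = 93.10, Y = 2313.20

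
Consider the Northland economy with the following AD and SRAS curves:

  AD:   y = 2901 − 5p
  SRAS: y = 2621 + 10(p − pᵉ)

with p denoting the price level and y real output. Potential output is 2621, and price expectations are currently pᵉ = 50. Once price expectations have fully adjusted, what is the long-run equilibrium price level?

Long-run p = 56

Short run: with pᵉ = 50, SRAS is y = 2121 + 10p. Setting AD = SRAS gives 780 = 15p, so p = 52 and y = 2901 − 5·52 = 2641.
Output 2641 is above potential 2621, so over time expected prices rise and SRAS shifts left until y returns to 2621.
Long run: y = 2621 on the AD curve gives 2621 = 2901 − 5p, so p = 56.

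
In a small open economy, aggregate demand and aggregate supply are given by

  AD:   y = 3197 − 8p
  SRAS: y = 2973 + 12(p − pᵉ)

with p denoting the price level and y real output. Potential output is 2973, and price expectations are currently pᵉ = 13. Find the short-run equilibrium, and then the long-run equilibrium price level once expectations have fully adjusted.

Short run: with pᵉ = 13, SRAS is y = 2817 + 12p. Setting AD = SRAS gives 380 = 20p, so p = 19 and y = 3197 − 8·19 = 3045.
Output 3045 is above potential 2973, so over time expected prices rise and SRAS shifts left until y returns to 2973.
Long run: y = 2973 on the AD curve gives 2973 = 3197 − 8p, so p = 28.

Short run: p = 19, y = 3045. Long run: p = 28.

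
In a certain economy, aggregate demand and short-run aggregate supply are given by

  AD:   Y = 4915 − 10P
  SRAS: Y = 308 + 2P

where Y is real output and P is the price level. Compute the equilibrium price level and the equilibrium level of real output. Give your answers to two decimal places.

Set AD = SRAS: 4915 − 10P = 308 + 2P, so 4607 = 12P and P = 383.92.
Substituting into AD, Y = 4915 − 10P = 1075.83.

P = 383.92, Y = 1075.83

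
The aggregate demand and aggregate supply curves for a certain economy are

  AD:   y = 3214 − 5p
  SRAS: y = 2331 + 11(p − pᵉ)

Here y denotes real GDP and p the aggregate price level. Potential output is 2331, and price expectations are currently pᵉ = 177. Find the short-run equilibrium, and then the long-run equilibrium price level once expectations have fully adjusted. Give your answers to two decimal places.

Short run: p = 176.88, y = 2329.63. Long run: p = 176.60.

Short run: with pᵉ = 177, SRAS is y = 384 + 11p. Setting AD = SRAS gives 2830 = 16p, so p = 176.88 and y = 3214 − 5p = 2329.63.
Output 2329.63 is below potential 2331, so over time expected prices fall and SRAS shifts right until y returns to 2331.
Long run: y = 2331 on the AD curve gives 2331 = 3214 − 5p, so p = 176.60.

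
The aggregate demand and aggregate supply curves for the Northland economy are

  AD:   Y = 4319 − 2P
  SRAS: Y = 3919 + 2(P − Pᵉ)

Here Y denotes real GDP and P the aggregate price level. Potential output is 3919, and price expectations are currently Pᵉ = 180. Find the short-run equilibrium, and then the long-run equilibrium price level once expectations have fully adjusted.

Short run: with Pᵉ = 180, SRAS is Y = 3559 + 2P. Setting AD = SRAS gives 760 = 4P, so P = 190 and Y = 4319 − 2·190 = 3939.
Output 3939 is above potential 3919, so over time expected prices rise and SRAS shifts left until Y returns to 3919.
Long run: Y = 3919 on the AD curve gives 3919 = 4319 − 2P, so P = 200.

Short run: P = 190, Y = 3939. Long run: P = 200.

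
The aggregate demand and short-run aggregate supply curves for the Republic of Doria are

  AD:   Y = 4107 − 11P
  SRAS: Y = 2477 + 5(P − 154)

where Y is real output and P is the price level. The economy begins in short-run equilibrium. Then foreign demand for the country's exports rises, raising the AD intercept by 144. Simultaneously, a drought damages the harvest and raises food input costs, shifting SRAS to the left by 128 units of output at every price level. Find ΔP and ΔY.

After both shocks: AD is Y = 4251 − 11P and SRAS is Y = 1579 + 5P.
Setting them equal: 2672 = 16P, so P = 167.
Y = 4251 − 11·167 = 2414.
Initially P = 150, Y = 2457, so ΔP = +17 and ΔY = -43.

ΔP = +17, ΔY = -43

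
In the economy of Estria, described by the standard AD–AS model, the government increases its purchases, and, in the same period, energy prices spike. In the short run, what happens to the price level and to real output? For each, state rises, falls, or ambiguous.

Price level: rises; output: ambiguous

The first event is a positive demand shock: AD shifts right, which by itself pushes P up and Y up.
The second is an adverse supply shock: SRAS shifts left, which by itself pushes P up and Y down.
Both shocks push P up, so P rises. The two shocks push Y in opposite directions, so the effect on Y is ambiguous.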